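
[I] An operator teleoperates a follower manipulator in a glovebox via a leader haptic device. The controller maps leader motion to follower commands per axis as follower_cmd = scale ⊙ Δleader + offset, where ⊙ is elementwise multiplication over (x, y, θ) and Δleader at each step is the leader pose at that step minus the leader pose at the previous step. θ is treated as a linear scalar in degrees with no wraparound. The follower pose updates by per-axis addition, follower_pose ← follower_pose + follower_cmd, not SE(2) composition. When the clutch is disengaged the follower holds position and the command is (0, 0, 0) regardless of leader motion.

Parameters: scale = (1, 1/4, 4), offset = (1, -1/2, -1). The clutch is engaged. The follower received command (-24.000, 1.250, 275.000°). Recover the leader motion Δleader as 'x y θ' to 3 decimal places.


axis x: (-24.000 − 1) / (1) = -25.000
axis y: (1.250 − -1/2) / (1/4) = 7.000
axis θ: (275.000 − -1) / (4) = 69.000

-25.000 7.000 69.000


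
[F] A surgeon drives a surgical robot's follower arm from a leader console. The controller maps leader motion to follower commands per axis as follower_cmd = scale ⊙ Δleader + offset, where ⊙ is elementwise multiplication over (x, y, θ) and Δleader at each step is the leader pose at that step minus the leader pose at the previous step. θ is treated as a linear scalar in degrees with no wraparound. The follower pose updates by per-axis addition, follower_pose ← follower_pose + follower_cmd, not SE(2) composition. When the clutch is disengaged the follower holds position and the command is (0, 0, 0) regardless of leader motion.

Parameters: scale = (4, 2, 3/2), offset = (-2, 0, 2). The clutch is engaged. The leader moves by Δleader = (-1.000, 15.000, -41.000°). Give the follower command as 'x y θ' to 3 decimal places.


axis x: 4·-1.000 + -2 = -6.000
axis y: 2·15.000 + 0 = 30.000
axis θ: 3/2·-41.000 + 2 = -59.500

-6.000 30.000 -59.500


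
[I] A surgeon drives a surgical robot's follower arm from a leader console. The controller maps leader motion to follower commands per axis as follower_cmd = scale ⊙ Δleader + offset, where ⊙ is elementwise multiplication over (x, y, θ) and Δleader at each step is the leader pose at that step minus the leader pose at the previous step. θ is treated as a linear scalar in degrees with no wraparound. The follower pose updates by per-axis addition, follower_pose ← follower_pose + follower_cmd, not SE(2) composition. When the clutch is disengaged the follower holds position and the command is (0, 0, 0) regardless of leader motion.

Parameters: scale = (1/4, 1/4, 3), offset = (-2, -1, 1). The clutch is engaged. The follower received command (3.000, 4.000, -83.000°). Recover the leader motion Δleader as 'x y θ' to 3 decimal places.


20.000 20.000 -28.000

axis x: (3.000 − -2) / (1/4) = 20.000
axis y: (4.000 − -1) / (1/4) = 20.000
axis θ: (-83.000 − 1) / (3) = -28.000


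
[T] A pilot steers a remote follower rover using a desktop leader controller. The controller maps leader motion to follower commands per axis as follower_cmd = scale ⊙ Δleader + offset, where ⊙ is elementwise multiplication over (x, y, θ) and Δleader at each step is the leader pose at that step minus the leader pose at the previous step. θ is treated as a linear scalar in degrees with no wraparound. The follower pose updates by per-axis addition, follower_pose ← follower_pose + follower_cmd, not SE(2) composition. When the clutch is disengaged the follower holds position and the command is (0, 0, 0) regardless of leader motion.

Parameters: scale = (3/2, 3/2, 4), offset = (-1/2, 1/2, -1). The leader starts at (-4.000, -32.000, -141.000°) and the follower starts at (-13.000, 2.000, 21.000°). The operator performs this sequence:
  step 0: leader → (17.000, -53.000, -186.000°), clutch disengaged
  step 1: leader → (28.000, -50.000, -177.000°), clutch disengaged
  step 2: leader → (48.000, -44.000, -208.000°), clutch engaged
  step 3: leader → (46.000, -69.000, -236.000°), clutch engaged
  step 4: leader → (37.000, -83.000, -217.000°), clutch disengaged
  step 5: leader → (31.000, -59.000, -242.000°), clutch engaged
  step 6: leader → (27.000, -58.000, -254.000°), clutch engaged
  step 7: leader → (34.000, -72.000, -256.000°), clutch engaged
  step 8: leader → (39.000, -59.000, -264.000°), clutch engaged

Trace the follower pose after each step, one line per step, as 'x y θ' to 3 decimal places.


step 0: Δleader=(21.000, -21.000, -45.000°), disengaged; cmd=(0,0,0) → follower holds at (-13.000, 2.000, 21.000°)
step 1: Δleader=(11.000, 3.000, 9.000°), disengaged; cmd=(0,0,0) → follower holds at (-13.000, 2.000, 21.000°)
step 2: Δleader=(20.000, 6.000, -31.000°), engaged; cmd=(29.500, 9.500, -125.000°) → follower=(16.500, 11.500, -104.000°)
step 3: Δleader=(-2.000, -25.000, -28.000°), engaged; cmd=(-3.500, -37.000, -113.000°) → follower=(13.000, -25.500, -217.000°)
step 4: Δleader=(-9.000, -14.000, 19.000°), disengaged; cmd=(0,0,0) → follower holds at (13.000, -25.500, -217.000°)
step 5: Δleader=(-6.000, 24.000, -25.000°), engaged; cmd=(-9.500, 36.500, -101.000°) → follower=(3.500, 11.000, -318.000°)
step 6: Δleader=(-4.000, 1.000, -12.000°), engaged; cmd=(-6.500, 2.000, -49.000°) → follower=(-3.000, 13.000, -367.000°)
step 7: Δleader=(7.000, -14.000, -2.000°), engaged; cmd=(10.000, -20.500, -9.000°) → follower=(7.000, -7.500, -376.000°)
step 8: Δleader=(5.000, 13.000, -8.000°), engaged; cmd=(7.000, 20.000, -33.000°) → follower=(14.000, 12.500, -409.000°)

-13.000 2.000 21.000
-13.000 2.000 21.000
16.500 11.500 -104.000
13.000 -25.500 -217.000
13.000 -25.500 -217.000
3.500 11.000 -318.000
-3.000 13.000 -367.000
7.000 -7.500 -376.000
14.000 12.500 -409.000


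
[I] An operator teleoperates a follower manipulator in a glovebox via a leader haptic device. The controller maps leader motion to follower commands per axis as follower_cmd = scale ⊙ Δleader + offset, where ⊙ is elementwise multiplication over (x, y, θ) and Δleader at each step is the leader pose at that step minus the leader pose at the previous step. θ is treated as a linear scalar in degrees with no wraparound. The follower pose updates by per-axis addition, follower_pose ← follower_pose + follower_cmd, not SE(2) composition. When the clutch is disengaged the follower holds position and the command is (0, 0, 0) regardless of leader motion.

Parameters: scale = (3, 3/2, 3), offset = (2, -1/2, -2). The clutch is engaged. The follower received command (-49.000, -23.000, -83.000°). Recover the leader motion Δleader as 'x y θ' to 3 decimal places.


axis x: (-49.000 − 2) / (3) = -17.000
axis y: (-23.000 − -1/2) / (3/2) = -15.000
axis θ: (-83.000 − -2) / (3) = -27.000

-17.000 -15.000 -27.000


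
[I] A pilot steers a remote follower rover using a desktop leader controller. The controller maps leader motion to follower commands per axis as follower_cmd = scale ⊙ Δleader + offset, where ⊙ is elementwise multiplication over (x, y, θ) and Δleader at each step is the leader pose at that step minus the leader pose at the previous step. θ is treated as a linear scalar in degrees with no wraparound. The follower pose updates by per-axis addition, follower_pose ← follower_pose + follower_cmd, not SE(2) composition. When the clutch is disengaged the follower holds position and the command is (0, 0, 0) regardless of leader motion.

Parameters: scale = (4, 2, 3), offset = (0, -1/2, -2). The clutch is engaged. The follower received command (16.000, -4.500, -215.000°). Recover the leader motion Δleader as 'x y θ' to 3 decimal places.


axis x: (16.000 − 0) / (4) = 4.000
axis y: (-4.500 − -1/2) / (2) = -2.000
axis θ: (-215.000 − -2) / (3) = -71.000

4.000 -2.000 -71.000


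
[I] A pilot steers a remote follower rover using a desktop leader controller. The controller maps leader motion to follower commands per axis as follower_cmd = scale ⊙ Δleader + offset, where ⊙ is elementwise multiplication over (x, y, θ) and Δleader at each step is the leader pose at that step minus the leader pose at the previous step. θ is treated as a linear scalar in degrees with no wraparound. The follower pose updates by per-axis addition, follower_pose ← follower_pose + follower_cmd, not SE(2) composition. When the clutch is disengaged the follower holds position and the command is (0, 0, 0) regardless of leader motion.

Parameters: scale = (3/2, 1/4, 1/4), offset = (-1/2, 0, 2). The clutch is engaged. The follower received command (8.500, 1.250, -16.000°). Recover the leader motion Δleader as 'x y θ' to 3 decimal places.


axis x: (8.500 − -1/2) / (3/2) = 6.000
axis y: (1.250 − 0) / (1/4) = 5.000
axis θ: (-16.000 − 2) / (1/4) = -72.000

6.000 5.000 -72.000


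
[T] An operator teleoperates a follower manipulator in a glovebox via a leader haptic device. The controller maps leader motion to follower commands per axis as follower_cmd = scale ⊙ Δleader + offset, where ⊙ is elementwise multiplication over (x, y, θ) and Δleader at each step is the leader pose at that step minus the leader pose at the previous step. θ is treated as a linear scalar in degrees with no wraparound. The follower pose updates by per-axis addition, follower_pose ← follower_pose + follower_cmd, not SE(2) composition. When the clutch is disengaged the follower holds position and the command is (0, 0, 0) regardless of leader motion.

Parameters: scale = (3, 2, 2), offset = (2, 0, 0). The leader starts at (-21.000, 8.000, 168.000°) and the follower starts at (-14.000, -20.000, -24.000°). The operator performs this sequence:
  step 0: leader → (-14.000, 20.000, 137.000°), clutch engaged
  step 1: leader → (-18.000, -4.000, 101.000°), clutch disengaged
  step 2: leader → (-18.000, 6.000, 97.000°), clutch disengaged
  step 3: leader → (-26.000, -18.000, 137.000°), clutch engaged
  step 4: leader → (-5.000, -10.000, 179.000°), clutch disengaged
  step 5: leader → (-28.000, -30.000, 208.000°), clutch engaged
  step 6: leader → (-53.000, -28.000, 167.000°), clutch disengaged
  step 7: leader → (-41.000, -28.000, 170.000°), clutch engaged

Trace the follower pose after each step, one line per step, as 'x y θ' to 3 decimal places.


step 0: Δleader=(7.000, 12.000, -31.000°), engaged; cmd=(23.000, 24.000, -62.000°) → follower=(9.000, 4.000, -86.000°)
step 1: Δleader=(-4.000, -24.000, -36.000°), disengaged; cmd=(0,0,0) → follower holds at (9.000, 4.000, -86.000°)
step 2: Δleader=(0.000, 10.000, -4.000°), disengaged; cmd=(0,0,0) → follower holds at (9.000, 4.000, -86.000°)
step 3: Δleader=(-8.000, -24.000, 40.000°), engaged; cmd=(-22.000, -48.000, 80.000°) → follower=(-13.000, -44.000, -6.000°)
step 4: Δleader=(21.000, 8.000, 42.000°), disengaged; cmd=(0,0,0) → follower holds at (-13.000, -44.000, -6.000°)
step 5: Δleader=(-23.000, -20.000, 29.000°), engaged; cmd=(-67.000, -40.000, 58.000°) → follower=(-80.000, -84.000, 52.000°)
step 6: Δleader=(-25.000, 2.000, -41.000°), disengaged; cmd=(0,0,0) → follower holds at (-80.000, -84.000, 52.000°)
step 7: Δleader=(12.000, 0.000, 3.000°), engaged; cmd=(38.000, 0.000, 6.000°) → follower=(-42.000, -84.000, 58.000°)

9.000 4.000 -86.000
9.000 4.000 -86.000
9.000 4.000 -86.000
-13.000 -44.000 -6.000
-13.000 -44.000 -6.000
-80.000 -84.000 52.000
-80.000 -84.000 52.000
-42.000 -84.000 58.000


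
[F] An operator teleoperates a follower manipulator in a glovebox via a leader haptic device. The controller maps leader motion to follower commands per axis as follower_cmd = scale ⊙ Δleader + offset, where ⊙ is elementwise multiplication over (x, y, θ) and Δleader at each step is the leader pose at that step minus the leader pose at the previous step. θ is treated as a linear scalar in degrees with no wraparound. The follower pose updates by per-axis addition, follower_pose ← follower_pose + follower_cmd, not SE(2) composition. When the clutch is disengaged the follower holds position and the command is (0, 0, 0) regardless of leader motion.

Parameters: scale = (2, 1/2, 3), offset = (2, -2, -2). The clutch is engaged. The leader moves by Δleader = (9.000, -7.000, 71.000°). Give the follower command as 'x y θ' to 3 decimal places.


20.000 -5.500 211.000

axis x: 2·9.000 + 2 = 20.000
axis y: 1/2·-7.000 + -2 = -5.500
axis θ: 3·71.000 + -2 = 211.000


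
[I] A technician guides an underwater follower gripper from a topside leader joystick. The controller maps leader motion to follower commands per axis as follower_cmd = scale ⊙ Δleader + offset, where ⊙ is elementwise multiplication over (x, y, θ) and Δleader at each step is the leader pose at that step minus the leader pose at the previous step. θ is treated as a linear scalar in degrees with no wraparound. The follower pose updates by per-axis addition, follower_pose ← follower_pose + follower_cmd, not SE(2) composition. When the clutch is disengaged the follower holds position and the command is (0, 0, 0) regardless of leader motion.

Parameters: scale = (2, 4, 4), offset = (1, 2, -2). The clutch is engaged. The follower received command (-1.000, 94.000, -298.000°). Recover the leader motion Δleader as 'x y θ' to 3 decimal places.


axis x: (-1.000 − 1) / (2) = -1.000
axis y: (94.000 − 2) / (4) = 23.000
axis θ: (-298.000 − -2) / (4) = -74.000

-1.000 23.000 -74.000


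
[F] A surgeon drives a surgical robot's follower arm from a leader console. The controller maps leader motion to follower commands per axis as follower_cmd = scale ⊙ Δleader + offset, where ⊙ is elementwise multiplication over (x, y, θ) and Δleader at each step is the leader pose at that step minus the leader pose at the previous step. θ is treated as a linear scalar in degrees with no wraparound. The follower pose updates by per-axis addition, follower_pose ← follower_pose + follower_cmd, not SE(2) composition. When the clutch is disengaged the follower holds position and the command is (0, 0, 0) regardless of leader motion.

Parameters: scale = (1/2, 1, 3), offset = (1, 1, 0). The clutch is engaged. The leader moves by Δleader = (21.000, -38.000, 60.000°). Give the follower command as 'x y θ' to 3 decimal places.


11.500 -37.000 180.000

axis x: 1/2·21.000 + 1 = 11.500
axis y: 1·-38.000 + 1 = -37.000
axis θ: 3·60.000 + 0 = 180.000


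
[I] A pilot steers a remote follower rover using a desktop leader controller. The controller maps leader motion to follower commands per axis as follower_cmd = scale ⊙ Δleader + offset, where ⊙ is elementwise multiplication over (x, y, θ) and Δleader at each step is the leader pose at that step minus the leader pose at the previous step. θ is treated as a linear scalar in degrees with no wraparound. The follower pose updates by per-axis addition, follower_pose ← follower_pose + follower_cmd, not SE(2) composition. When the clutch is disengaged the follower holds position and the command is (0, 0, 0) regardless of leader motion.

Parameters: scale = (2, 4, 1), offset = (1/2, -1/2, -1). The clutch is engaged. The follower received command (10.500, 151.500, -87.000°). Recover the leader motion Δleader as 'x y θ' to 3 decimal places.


axis x: (10.500 − 1/2) / (2) = 5.000
axis y: (151.500 − -1/2) / (4) = 38.000
axis θ: (-87.000 − -1) / (1) = -86.000

5.000 38.000 -86.000


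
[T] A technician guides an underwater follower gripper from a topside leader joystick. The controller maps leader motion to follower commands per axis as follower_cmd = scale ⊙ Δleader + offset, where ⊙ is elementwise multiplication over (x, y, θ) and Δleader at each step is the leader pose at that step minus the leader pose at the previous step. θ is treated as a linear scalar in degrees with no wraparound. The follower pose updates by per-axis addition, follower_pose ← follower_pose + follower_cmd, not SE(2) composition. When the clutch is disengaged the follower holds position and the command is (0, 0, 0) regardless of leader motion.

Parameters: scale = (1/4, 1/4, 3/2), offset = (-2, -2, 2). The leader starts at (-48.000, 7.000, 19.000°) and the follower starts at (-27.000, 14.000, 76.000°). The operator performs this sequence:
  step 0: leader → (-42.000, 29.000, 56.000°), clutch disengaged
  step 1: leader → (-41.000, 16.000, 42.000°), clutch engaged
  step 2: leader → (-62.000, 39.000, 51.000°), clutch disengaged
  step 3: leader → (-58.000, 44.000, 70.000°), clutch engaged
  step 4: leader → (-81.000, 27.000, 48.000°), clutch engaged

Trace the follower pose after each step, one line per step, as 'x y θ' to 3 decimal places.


step 0: Δleader=(6.000, 22.000, 37.000°), disengaged; cmd=(0,0,0) → follower holds at (-27.000, 14.000, 76.000°)
step 1: Δleader=(1.000, -13.000, -14.000°), engaged; cmd=(-1.750, -5.250, -19.000°) → follower=(-28.750, 8.750, 57.000°)
step 2: Δleader=(-21.000, 23.000, 9.000°), disengaged; cmd=(0,0,0) → follower holds at (-28.750, 8.750, 57.000°)
step 3: Δleader=(4.000, 5.000, 19.000°), engaged; cmd=(-1.000, -0.750, 30.500°) → follower=(-29.750, 8.000, 87.500°)
step 4: Δleader=(-23.000, -17.000, -22.000°), engaged; cmd=(-7.750, -6.250, -31.000°) → follower=(-37.500, 1.750, 56.500°)

-27.000 14.000 76.000
-28.750 8.750 57.000
-28.750 8.750 57.000
-29.750 8.000 87.500
-37.500 1.750 56.500


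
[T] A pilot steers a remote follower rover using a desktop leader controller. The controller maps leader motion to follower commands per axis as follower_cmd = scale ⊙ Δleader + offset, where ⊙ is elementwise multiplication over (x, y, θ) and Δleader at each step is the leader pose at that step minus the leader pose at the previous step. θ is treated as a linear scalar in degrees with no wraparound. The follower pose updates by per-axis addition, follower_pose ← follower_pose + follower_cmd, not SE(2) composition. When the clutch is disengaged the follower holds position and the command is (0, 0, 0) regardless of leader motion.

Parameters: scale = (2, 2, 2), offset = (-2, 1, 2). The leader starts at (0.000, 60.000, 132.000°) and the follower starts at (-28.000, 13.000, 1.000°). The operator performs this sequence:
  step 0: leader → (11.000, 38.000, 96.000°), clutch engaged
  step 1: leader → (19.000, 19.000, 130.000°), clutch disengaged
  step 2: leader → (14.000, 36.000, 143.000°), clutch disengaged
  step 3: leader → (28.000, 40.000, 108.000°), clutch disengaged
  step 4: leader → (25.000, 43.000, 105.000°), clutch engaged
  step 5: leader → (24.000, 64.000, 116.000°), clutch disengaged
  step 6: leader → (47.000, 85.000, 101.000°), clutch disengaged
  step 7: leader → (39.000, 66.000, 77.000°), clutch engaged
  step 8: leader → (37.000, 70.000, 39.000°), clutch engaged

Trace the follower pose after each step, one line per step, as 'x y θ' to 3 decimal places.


step 0: Δleader=(11.000, -22.000, -36.000°), engaged; cmd=(20.000, -43.000, -70.000°) → follower=(-8.000, -30.000, -69.000°)
step 1: Δleader=(8.000, -19.000, 34.000°), disengaged; cmd=(0,0,0) → follower holds at (-8.000, -30.000, -69.000°)
step 2: Δleader=(-5.000, 17.000, 13.000°), disengaged; cmd=(0,0,0) → follower holds at (-8.000, -30.000, -69.000°)
step 3: Δleader=(14.000, 4.000, -35.000°), disengaged; cmd=(0,0,0) → follower holds at (-8.000, -30.000, -69.000°)
step 4: Δleader=(-3.000, 3.000, -3.000°), engaged; cmd=(-8.000, 7.000, -4.000°) → follower=(-16.000, -23.000, -73.000°)
step 5: Δleader=(-1.000, 21.000, 11.000°), disengaged; cmd=(0,0,0) → follower holds at (-16.000, -23.000, -73.000°)
step 6: Δleader=(23.000, 21.000, -15.000°), disengaged; cmd=(0,0,0) → follower holds at (-16.000, -23.000, -73.000°)
step 7: Δleader=(-8.000, -19.000, -24.000°), engaged; cmd=(-18.000, -37.000, -46.000°) → follower=(-34.000, -60.000, -119.000°)
step 8: Δleader=(-2.000, 4.000, -38.000°), engaged; cmd=(-6.000, 9.000, -74.000°) → follower=(-40.000, -51.000, -193.000°)

-8.000 -30.000 -69.000
-8.000 -30.000 -69.000
-8.000 -30.000 -69.000
-8.000 -30.000 -69.000
-16.000 -23.000 -73.000
-16.000 -23.000 -73.000
-16.000 -23.000 -73.000
-34.000 -60.000 -119.000
-40.000 -51.000 -193.000


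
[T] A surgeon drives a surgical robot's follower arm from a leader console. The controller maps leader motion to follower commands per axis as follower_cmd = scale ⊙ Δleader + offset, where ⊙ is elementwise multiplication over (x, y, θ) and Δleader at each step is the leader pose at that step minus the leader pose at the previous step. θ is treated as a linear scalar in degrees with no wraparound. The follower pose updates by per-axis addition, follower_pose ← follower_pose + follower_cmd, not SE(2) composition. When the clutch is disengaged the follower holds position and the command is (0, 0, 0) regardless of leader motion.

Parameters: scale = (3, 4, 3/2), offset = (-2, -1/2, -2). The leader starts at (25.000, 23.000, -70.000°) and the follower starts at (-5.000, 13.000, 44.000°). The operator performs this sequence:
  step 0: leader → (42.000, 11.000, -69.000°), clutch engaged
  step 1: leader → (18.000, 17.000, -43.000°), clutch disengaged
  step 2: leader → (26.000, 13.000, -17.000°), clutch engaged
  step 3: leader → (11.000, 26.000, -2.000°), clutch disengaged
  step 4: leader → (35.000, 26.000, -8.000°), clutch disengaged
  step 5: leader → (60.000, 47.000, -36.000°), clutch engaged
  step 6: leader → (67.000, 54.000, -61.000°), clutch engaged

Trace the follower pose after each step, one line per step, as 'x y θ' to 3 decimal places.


44.000 -35.500 43.500
44.000 -35.500 43.500
66.000 -52.000 80.500
66.000 -52.000 80.500
66.000 -52.000 80.500
139.000 31.500 36.500
158.000 59.000 -3.000

step 0: Δleader=(17.000, -12.000, 1.000°), engaged; cmd=(49.000, -48.500, -0.500°) → follower=(44.000, -35.500, 43.500°)
step 1: Δleader=(-24.000, 6.000, 26.000°), disengaged; cmd=(0,0,0) → follower holds at (44.000, -35.500, 43.500°)
step 2: Δleader=(8.000, -4.000, 26.000°), engaged; cmd=(22.000, -16.500, 37.000°) → follower=(66.000, -52.000, 80.500°)
step 3: Δleader=(-15.000, 13.000, 15.000°), disengaged; cmd=(0,0,0) → follower holds at (66.000, -52.000, 80.500°)
step 4: Δleader=(24.000, 0.000, -6.000°), disengaged; cmd=(0,0,0) → follower holds at (66.000, -52.000, 80.500°)
step 5: Δleader=(25.000, 21.000, -28.000°), engaged; cmd=(73.000, 83.500, -44.000°) → follower=(139.000, 31.500, 36.500°)
step 6: Δleader=(7.000, 7.000, -25.000°), engaged; cmd=(19.000, 27.500, -39.500°) → follower=(158.000, 59.000, -3.000°)


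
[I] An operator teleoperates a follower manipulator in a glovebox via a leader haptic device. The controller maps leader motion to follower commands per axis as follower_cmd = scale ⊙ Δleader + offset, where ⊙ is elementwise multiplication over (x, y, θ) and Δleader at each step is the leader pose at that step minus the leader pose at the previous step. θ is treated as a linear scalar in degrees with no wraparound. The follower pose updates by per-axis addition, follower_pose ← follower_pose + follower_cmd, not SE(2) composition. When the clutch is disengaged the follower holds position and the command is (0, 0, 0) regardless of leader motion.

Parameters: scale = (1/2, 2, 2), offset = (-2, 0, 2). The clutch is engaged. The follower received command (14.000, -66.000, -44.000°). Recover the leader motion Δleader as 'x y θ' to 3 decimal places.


32.000 -33.000 -23.000

axis x: (14.000 − -2) / (1/2) = 32.000
axis y: (-66.000 − 0) / (2) = -33.000
axis θ: (-44.000 − 2) / (2) = -23.000


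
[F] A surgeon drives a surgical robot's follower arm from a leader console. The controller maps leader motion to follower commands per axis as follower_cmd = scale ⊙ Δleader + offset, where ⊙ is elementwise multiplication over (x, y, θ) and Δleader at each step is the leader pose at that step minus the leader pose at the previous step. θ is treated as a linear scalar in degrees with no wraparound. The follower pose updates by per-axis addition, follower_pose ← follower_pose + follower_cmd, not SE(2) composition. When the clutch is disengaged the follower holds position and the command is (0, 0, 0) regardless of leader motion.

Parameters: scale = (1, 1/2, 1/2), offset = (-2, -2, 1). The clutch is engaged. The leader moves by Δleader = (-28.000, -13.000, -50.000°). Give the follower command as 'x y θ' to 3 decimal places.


axis x: 1·-28.000 + -2 = -30.000
axis y: 1/2·-13.000 + -2 = -8.500
axis θ: 1/2·-50.000 + 1 = -24.000

-30.000 -8.500 -24.000


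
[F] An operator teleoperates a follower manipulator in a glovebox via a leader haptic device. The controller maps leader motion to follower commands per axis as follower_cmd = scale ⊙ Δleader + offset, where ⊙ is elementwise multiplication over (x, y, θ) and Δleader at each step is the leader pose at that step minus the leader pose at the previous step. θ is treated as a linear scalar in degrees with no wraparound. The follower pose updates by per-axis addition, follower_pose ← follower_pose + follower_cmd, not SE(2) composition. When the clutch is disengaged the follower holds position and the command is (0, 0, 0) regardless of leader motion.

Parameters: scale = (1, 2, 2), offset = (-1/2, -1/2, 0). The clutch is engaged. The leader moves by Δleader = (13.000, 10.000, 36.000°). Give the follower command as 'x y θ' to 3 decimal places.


axis x: 1·13.000 + -1/2 = 12.500
axis y: 2·10.000 + -1/2 = 19.500
axis θ: 2·36.000 + 0 = 72.000

12.500 19.500 72.000


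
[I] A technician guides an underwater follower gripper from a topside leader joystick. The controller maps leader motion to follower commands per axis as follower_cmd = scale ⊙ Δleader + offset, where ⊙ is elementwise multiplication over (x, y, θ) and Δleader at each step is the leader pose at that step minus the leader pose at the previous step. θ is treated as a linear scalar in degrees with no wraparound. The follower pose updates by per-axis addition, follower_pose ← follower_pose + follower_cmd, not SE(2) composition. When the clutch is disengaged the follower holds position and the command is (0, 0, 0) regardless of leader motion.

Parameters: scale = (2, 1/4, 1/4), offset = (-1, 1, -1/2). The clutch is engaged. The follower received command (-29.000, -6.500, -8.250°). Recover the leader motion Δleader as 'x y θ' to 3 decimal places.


axis x: (-29.000 − -1) / (2) = -14.000
axis y: (-6.500 − 1) / (1/4) = -30.000
axis θ: (-8.250 − -1/2) / (1/4) = -31.000

-14.000 -30.000 -31.000


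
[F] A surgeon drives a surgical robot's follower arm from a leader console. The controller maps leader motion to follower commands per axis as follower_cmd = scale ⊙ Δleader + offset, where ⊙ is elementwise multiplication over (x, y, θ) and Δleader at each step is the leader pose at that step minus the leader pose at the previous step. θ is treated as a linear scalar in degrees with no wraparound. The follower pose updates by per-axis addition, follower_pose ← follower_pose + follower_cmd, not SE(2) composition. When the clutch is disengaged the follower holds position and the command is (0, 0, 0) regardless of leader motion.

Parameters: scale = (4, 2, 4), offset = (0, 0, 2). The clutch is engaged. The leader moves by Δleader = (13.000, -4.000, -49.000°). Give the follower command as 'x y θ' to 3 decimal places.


52.000 -8.000 -194.000

axis x: 4·13.000 + 0 = 52.000
axis y: 2·-4.000 + 0 = -8.000
axis θ: 4·-49.000 + 2 = -194.000


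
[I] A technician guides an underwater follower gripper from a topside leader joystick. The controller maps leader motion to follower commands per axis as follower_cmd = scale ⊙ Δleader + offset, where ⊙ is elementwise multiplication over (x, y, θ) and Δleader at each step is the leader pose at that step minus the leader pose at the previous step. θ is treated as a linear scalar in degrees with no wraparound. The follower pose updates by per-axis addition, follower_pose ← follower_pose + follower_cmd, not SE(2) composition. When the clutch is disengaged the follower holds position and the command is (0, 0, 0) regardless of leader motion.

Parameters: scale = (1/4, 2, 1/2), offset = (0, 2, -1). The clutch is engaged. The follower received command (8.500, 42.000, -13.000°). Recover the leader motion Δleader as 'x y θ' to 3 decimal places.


axis x: (8.500 − 0) / (1/4) = 34.000
axis y: (42.000 − 2) / (2) = 20.000
axis θ: (-13.000 − -1) / (1/2) = -24.000

34.000 20.000 -24.000


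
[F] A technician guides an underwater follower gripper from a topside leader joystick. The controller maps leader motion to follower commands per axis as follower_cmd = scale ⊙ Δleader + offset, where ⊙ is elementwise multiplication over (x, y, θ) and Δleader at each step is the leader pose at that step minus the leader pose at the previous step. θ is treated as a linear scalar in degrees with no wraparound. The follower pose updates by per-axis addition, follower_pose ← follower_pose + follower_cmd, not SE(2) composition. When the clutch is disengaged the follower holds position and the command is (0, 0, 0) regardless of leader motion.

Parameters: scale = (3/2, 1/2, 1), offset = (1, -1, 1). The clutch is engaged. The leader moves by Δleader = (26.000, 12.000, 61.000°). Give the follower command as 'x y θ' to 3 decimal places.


40.000 5.000 62.000

axis x: 3/2·26.000 + 1 = 40.000
axis y: 1/2·12.000 + -1 = 5.000
axis θ: 1·61.000 + 1 = 62.000


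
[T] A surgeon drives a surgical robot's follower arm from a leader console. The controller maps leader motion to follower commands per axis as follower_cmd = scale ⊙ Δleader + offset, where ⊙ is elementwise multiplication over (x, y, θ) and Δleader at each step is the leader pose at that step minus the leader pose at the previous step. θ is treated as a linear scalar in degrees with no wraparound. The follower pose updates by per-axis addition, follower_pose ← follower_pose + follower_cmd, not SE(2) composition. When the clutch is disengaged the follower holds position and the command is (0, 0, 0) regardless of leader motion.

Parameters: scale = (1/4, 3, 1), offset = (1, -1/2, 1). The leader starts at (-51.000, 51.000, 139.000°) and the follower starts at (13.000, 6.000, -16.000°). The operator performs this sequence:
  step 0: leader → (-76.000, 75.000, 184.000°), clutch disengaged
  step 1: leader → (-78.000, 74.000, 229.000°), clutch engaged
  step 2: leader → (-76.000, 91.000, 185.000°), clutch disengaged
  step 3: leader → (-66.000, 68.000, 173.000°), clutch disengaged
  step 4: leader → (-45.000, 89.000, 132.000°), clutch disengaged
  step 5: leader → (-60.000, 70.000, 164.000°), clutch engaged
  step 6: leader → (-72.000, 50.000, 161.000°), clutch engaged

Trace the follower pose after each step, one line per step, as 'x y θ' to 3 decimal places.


13.000 6.000 -16.000
13.500 2.500 30.000
13.500 2.500 30.000
13.500 2.500 30.000
13.500 2.500 30.000
10.750 -55.000 63.000
8.750 -115.500 61.000

step 0: Δleader=(-25.000, 24.000, 45.000°), disengaged; cmd=(0,0,0) → follower holds at (13.000, 6.000, -16.000°)
step 1: Δleader=(-2.000, -1.000, 45.000°), engaged; cmd=(0.500, -3.500, 46.000°) → follower=(13.500, 2.500, 30.000°)
step 2: Δleader=(2.000, 17.000, -44.000°), disengaged; cmd=(0,0,0) → follower holds at (13.500, 2.500, 30.000°)
step 3: Δleader=(10.000, -23.000, -12.000°), disengaged; cmd=(0,0,0) → follower holds at (13.500, 2.500, 30.000°)
step 4: Δleader=(21.000, 21.000, -41.000°), disengaged; cmd=(0,0,0) → follower holds at (13.500, 2.500, 30.000°)
step 5: Δleader=(-15.000, -19.000, 32.000°), engaged; cmd=(-2.750, -57.500, 33.000°) → follower=(10.750, -55.000, 63.000°)
step 6: Δleader=(-12.000, -20.000, -3.000°), engaged; cmd=(-2.000, -60.500, -2.000°) → follower=(8.750, -115.500, 61.000°)


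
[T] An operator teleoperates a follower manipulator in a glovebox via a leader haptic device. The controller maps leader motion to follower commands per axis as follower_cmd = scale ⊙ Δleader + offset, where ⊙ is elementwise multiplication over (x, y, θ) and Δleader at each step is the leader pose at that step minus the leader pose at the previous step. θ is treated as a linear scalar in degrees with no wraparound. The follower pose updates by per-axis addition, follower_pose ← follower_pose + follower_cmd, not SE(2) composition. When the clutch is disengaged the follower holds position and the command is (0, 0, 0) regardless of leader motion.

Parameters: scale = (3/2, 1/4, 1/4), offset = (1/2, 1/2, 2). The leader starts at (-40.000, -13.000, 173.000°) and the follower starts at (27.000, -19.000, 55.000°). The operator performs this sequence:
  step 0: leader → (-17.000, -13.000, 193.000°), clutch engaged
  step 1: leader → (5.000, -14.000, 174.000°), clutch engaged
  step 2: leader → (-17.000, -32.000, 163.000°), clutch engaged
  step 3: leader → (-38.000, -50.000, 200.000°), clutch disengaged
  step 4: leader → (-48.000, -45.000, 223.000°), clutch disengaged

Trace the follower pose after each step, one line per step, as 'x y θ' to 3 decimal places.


62.000 -18.500 62.000
95.500 -18.250 59.250
63.000 -22.250 58.500
63.000 -22.250 58.500
63.000 -22.250 58.500

step 0: Δleader=(23.000, 0.000, 20.000°), engaged; cmd=(35.000, 0.500, 7.000°) → follower=(62.000, -18.500, 62.000°)
step 1: Δleader=(22.000, -1.000, -19.000°), engaged; cmd=(33.500, 0.250, -2.750°) → follower=(95.500, -18.250, 59.250°)
step 2: Δleader=(-22.000, -18.000, -11.000°), engaged; cmd=(-32.500, -4.000, -0.750°) → follower=(63.000, -22.250, 58.500°)
step 3: Δleader=(-21.000, -18.000, 37.000°), disengaged; cmd=(0,0,0) → follower holds at (63.000, -22.250, 58.500°)
step 4: Δleader=(-10.000, 5.000, 23.000°), disengaged; cmd=(0,0,0) → follower holds at (63.000, -22.250, 58.500°)


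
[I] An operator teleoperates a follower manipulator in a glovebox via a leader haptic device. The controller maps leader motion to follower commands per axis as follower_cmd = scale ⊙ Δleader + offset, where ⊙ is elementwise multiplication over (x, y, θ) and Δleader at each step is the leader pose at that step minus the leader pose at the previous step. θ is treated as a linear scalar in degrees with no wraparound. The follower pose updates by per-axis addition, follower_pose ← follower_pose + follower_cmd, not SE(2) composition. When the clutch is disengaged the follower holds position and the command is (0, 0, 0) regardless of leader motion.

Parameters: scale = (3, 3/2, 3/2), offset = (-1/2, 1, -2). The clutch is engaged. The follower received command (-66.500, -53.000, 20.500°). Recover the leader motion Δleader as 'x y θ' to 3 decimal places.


-22.000 -36.000 15.000

axis x: (-66.500 − -1/2) / (3) = -22.000
axis y: (-53.000 − 1) / (3/2) = -36.000
axis θ: (20.500 − -2) / (3/2) = 15.000


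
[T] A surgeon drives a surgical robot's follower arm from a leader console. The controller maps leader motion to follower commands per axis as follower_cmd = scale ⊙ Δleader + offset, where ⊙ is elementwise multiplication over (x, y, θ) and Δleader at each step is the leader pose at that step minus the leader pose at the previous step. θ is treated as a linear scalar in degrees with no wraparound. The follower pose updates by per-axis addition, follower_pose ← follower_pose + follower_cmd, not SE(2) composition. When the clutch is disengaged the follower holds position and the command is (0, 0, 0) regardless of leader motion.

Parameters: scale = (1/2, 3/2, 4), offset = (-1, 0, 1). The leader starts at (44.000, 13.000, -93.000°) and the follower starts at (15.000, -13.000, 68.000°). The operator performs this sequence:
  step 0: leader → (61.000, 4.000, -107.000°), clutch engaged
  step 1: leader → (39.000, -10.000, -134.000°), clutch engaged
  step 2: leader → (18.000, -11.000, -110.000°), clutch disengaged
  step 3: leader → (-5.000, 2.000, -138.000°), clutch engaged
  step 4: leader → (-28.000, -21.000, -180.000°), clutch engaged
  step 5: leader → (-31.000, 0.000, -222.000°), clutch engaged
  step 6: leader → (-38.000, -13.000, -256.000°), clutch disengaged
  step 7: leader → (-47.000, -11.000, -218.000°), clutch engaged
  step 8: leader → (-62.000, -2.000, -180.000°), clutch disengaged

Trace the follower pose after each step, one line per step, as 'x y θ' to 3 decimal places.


step 0: Δleader=(17.000, -9.000, -14.000°), engaged; cmd=(7.500, -13.500, -55.000°) → follower=(22.500, -26.500, 13.000°)
step 1: Δleader=(-22.000, -14.000, -27.000°), engaged; cmd=(-12.000, -21.000, -107.000°) → follower=(10.500, -47.500, -94.000°)
step 2: Δleader=(-21.000, -1.000, 24.000°), disengaged; cmd=(0,0,0) → follower holds at (10.500, -47.500, -94.000°)
step 3: Δleader=(-23.000, 13.000, -28.000°), engaged; cmd=(-12.500, 19.500, -111.000°) → follower=(-2.000, -28.000, -205.000°)
step 4: Δleader=(-23.000, -23.000, -42.000°), engaged; cmd=(-12.500, -34.500, -167.000°) → follower=(-14.500, -62.500, -372.000°)
step 5: Δleader=(-3.000, 21.000, -42.000°), engaged; cmd=(-2.500, 31.500, -167.000°) → follower=(-17.000, -31.000, -539.000°)
step 6: Δleader=(-7.000, -13.000, -34.000°), disengaged; cmd=(0,0,0) → follower holds at (-17.000, -31.000, -539.000°)
step 7: Δleader=(-9.000, 2.000, 38.000°), engaged; cmd=(-5.500, 3.000, 153.000°) → follower=(-22.500, -28.000, -386.000°)
step 8: Δleader=(-15.000, 9.000, 38.000°), disengaged; cmd=(0,0,0) → follower holds at (-22.500, -28.000, -386.000°)

22.500 -26.500 13.000
10.500 -47.500 -94.000
10.500 -47.500 -94.000
-2.000 -28.000 -205.000
-14.500 -62.500 -372.000
-17.000 -31.000 -539.000
-17.000 -31.000 -539.000
-22.500 -28.000 -386.000
-22.500 -28.000 -386.000


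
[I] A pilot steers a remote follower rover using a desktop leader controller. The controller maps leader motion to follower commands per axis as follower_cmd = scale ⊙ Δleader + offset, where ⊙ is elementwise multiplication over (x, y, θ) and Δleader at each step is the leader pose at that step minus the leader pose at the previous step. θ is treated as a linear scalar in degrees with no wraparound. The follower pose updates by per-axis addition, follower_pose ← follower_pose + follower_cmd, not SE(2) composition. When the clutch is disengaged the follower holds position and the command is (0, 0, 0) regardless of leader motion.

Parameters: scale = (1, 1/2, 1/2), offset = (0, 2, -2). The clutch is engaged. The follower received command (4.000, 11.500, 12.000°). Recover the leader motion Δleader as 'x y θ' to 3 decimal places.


4.000 19.000 28.000

axis x: (4.000 − 0) / (1) = 4.000
axis y: (11.500 − 2) / (1/2) = 19.000
axis θ: (12.000 − -2) / (1/2) = 28.000


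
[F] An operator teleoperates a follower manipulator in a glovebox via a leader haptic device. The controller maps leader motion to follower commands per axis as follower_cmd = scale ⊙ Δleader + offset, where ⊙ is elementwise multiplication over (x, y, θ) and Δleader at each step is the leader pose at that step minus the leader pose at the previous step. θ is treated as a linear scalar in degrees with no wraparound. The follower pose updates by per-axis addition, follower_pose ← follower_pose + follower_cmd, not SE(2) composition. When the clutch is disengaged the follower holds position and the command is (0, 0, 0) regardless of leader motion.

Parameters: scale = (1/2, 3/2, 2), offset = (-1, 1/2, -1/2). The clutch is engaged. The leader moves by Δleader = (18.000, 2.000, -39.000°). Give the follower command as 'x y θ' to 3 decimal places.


8.000 3.500 -78.500

axis x: 1/2·18.000 + -1 = 8.000
axis y: 3/2·2.000 + 1/2 = 3.500
axis θ: 2·-39.000 + -1/2 = -78.500


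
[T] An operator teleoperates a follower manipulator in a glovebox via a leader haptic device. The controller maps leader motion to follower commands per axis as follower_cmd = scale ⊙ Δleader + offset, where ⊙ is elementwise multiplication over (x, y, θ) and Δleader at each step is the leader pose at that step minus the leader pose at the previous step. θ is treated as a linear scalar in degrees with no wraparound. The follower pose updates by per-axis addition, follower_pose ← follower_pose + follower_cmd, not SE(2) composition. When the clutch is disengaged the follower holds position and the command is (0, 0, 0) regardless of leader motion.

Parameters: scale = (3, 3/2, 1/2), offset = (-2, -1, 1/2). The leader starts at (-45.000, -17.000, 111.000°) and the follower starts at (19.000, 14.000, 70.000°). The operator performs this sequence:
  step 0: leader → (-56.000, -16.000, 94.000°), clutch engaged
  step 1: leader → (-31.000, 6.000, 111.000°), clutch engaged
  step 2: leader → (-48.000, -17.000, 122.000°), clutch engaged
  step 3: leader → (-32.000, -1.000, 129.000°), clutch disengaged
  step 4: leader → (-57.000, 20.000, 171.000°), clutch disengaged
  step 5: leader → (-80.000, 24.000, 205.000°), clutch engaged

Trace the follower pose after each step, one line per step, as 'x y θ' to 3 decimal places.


-16.000 14.500 62.000
57.000 46.500 71.000
4.000 11.000 77.000
4.000 11.000 77.000
4.000 11.000 77.000
-67.000 16.000 94.500

step 0: Δleader=(-11.000, 1.000, -17.000°), engaged; cmd=(-35.000, 0.500, -8.000°) → follower=(-16.000, 14.500, 62.000°)
step 1: Δleader=(25.000, 22.000, 17.000°), engaged; cmd=(73.000, 32.000, 9.000°) → follower=(57.000, 46.500, 71.000°)
step 2: Δleader=(-17.000, -23.000, 11.000°), engaged; cmd=(-53.000, -35.500, 6.000°) → follower=(4.000, 11.000, 77.000°)
step 3: Δleader=(16.000, 16.000, 7.000°), disengaged; cmd=(0,0,0) → follower holds at (4.000, 11.000, 77.000°)
step 4: Δleader=(-25.000, 21.000, 42.000°), disengaged; cmd=(0,0,0) → follower holds at (4.000, 11.000, 77.000°)
step 5: Δleader=(-23.000, 4.000, 34.000°), engaged; cmd=(-71.000, 5.000, 17.500°) → follower=(-67.000, 16.000, 94.500°)
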